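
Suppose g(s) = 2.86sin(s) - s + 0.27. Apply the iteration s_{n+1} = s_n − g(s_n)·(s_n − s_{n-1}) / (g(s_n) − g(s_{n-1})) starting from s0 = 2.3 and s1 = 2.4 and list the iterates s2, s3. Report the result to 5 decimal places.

2.33414, 2.33489

g(2.3) = 0.1027169, g(2.4) = -0.1981753
s2 = 2.4000000 − (-0.1981753)·(2.4000000 − 2.3000000) / (-0.1981753 − 0.1027169) = 2.4000000 − (-0.0198175)/(-0.3008922) = 2.3341374
g(2.3341374) = 0.0022989
s3 = 2.3341374 − 0.0022989·(2.3341374 − 2.4000000) / (0.0022989 − (-0.1981753)) = 2.3341374 − (-0.0001514)/(0.2004742) = 2.3348927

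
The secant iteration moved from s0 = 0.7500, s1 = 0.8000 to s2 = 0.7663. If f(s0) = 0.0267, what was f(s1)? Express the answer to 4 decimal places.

The secant line through (0.7500, 0.0267) and (0.8000, f(s1)) crosses zero at s2 = 0.7663.
So (0.7500, 0.0267), (0.8000, f(s1)), (0.7663, 0) are collinear:
f(s1) = 0.0267 · (0.8000 − 0.7663) / (0.7500 − 0.7663) = 0.0267 · (0.033700)/(-0.016300) = -0.055202

-0.0552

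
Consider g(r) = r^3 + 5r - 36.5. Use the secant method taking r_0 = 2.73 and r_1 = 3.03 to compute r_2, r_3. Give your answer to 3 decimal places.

g(2.73) = -2.50358, g(3.03) = 6.46813
r_2 = 3.03000 − 6.46813·(3.03000 − 2.73000) / (6.46813 − (-2.50358)) = 3.03000 − (1.94044)/(8.97171) = 2.81372
g(2.81372) = -0.15524
r_3 = 2.81372 − (-0.15524)·(2.81372 − 3.03000) / (-0.15524 − 6.46813) = 2.81372 − (0.03358)/(-6.62337) = 2.81879

2.814, 2.819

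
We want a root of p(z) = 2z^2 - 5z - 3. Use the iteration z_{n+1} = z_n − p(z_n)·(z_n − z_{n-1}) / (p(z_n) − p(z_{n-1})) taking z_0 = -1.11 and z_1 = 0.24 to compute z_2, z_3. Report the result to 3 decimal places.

p(-1.11) = 5.01420, p(0.24) = -4.08480
z_2 = 0.24000 − (-4.08480)·(0.24000 − (-1.11000)) / (-4.08480 − 5.01420) = 0.24000 − (-5.51448)/(-9.09900) = -0.36605
p(-0.36605) = -0.90174
z_3 = -0.36605 − (-0.90174)·(-0.36605 − 0.24000) / (-0.90174 − (-4.08480)) = -0.36605 − (0.54650)/(3.18306) = -0.53775

-0.366, -0.538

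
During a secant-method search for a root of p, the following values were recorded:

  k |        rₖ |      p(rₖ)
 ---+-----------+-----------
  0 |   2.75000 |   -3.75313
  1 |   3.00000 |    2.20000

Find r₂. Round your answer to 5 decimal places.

r₂ = 3.00000 − 2.20000·(3.00000 − 2.75000) / (2.20000 − (-3.75313))
   = 3.00000 − (0.5500000)/(5.9531300) = 2.9076116

2.90761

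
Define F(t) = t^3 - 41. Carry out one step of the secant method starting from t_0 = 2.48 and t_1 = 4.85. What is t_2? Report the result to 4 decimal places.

3.0974

F(2.48) = -25.747008, F(4.85) = 73.084125
t_2 = 4.850000 − 73.084125·(4.850000 − 2.480000) / (73.084125 − (-25.747008)) = 4.850000 − (173.209376)/(98.831133) = 3.097421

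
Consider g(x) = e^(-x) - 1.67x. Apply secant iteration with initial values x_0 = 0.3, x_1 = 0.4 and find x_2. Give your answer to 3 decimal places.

0.401

g(0.3) = 0.23982, g(0.4) = 0.00232
x_2 = 0.40000 − 0.00232·(0.40000 − 0.30000) / (0.00232 − 0.23982) = 0.40000 − (0.00023)/(-0.23750) = 0.40098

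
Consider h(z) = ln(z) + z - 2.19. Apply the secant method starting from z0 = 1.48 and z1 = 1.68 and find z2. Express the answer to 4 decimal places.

h(1.48) = -0.317958, h(1.68) = 0.008794
z2 = 1.680000 − 0.008794·(1.680000 − 1.480000) / (0.008794 − (-0.317958)) = 1.680000 − (0.001759)/(0.326752) = 1.674617

1.6746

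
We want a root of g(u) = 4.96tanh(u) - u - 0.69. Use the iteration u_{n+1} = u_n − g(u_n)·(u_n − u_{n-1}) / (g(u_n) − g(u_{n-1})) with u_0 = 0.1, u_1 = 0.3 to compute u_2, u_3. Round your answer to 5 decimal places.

g(0.1) = -0.2956467, g(0.3) = 0.4549106
u_2 = 0.3000000 − 0.4549106·(0.3000000 − 0.1000000) / (0.4549106 − (-0.2956467)) = 0.3000000 − (0.0909821)/(0.7505573) = 0.1787806
g(0.1787806) = 0.0086428
u_3 = 0.1787806 − 0.0086428·(0.1787806 − 0.3000000) / (0.0086428 − 0.4549106) = 0.1787806 − (-0.0010477)/(-0.4462678) = 0.1764330

0.17878, 0.17643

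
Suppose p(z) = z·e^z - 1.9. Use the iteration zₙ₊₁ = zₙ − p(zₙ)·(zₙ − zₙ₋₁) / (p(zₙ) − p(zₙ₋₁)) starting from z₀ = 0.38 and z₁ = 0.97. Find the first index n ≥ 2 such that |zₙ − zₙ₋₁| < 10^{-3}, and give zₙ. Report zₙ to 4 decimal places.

p(0.38) = -1.344332, p(0.97) = 0.658806
z₂ = 0.970000 − 0.658806·(0.590000)/(2.003138) = 0.775957;  |Δ| = 0.194043
p(0.775957) = -0.214103
z₃ = 0.775957 − (-0.214103)·(-0.194043)/(-0.872909) = 0.823551;  |Δ| = 0.047594
p(0.823551) = -0.023478
z₄ = 0.823551 − (-0.023478)·(0.047594)/(0.190625) = 0.829412;  |Δ| = 0.005862
p(0.829412) = 0.000989
z₅ = 0.829412 − 0.000989·(0.005862)/(0.024467) = 0.829175;  |Δ| = 0.000237
|z₅ − z₄| = 0.000237 < 10^{-3}

n = 5, zₙ = 0.8292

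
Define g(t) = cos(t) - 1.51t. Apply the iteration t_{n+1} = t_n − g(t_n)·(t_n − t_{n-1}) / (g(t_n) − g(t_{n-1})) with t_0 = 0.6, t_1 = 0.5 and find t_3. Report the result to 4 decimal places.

g(0.6) = -0.080664, g(0.5) = 0.122583
t_2 = 0.500000 − 0.122583·(0.500000 − 0.600000) / (0.122583 − (-0.080664)) = 0.500000 − (-0.012258)/(0.203247) = 0.560312
g(0.560312) = 0.001018
t_3 = 0.560312 − 0.001018·(0.560312 − 0.500000) / (0.001018 − 0.122583) = 0.560312 − (0.000061)/(-0.121565) = 0.560817

0.5608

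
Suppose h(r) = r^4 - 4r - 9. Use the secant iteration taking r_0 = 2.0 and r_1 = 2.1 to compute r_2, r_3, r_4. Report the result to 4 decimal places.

h(2.0) = -1.000000, h(2.1) = 2.048100
r_2 = 2.100000 − 2.048100·(2.100000 − 2.000000) / (2.048100 − (-1.000000)) = 2.100000 − (0.204810)/(3.048100) = 2.032807
h(2.032807) = -0.055280
r_3 = 2.032807 − (-0.055280)·(2.032807 − 2.100000) / (-0.055280 − 2.048100) = 2.032807 − (0.003714)/(-2.103380) = 2.034573
h(2.034573) = -0.002930
r_4 = 2.034573 − (-0.002930)·(2.034573 − 2.032807) / (-0.002930 − (-0.055280)) = 2.034573 − (-0.000005)/(0.052350) = 2.034672

2.0328, 2.0346, 2.0347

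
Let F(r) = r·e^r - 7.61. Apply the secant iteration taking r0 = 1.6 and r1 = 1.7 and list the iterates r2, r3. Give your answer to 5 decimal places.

F(1.6) = 0.3148519, F(1.7) = 1.6957106
r2 = 1.7000000 − 1.6957106·(1.7000000 − 1.6000000) / (1.6957106 − 0.3148519) = 1.7000000 − (0.1695711)/(1.3808587) = 1.5771988
F(1.5771988) = 0.0258115
r3 = 1.5771988 − 0.0258115·(1.5771988 − 1.7000000) / (0.0258115 − 1.6957106) = 1.5771988 − (-0.0031697)/(-1.6698991) = 1.5753007

1.57720, 1.57530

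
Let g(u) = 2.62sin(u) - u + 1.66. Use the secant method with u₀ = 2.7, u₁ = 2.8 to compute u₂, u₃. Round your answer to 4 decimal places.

2.7233, 2.7236

g(2.7) = 0.079735, g(2.8) = -0.262331
u₂ = 2.800000 − (-0.262331)·(2.800000 − 2.700000) / (-0.262331 − 0.079735) = 2.800000 − (-0.026233)/(-0.342066) = 2.723310
g(2.723310) = 0.000913
u₃ = 2.723310 − 0.000913·(2.723310 − 2.800000) / (0.000913 − (-0.262331)) = 2.723310 − (-0.000070)/(0.263244) = 2.723576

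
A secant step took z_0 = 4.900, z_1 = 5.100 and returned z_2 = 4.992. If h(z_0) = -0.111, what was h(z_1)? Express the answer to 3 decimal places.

The secant line through (4.900, -0.111) and (5.100, h(z_1)) crosses zero at z_2 = 4.992.
So (4.900, -0.111), (5.100, h(z_1)), (4.992, 0) are collinear:
h(z_1) = -0.111 · (5.100 − 4.992) / (4.900 − 4.992) = -0.111 · (0.10800)/(-0.09200) = 0.13030

0.130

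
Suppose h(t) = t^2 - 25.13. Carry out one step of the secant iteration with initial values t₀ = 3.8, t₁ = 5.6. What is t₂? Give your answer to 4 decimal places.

h(3.8) = -10.690000, h(5.6) = 6.230000
t₂ = 5.600000 − 6.230000·(5.600000 − 3.800000) / (6.230000 − (-10.690000)) = 5.600000 − (11.214000)/(16.920000) = 4.937234

4.9372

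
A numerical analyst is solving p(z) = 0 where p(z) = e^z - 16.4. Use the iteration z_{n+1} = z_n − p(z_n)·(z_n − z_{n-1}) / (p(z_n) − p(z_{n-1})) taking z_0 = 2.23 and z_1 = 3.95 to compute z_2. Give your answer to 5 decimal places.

p(2.23) = -7.1001339, p(3.95) = 35.5353668
z_2 = 3.9500000 − 35.5353668·(3.9500000 − 2.2300000) / (35.5353668 − (-7.1001339)) = 3.9500000 − (61.1208310)/(42.6355008) = 2.5164334

2.51643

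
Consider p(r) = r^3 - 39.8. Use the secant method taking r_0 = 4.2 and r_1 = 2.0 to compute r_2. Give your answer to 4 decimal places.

3.0586

p(4.2) = 34.288000, p(2.0) = -31.800000
r_2 = 2.000000 − (-31.800000)·(2.000000 − 4.200000) / (-31.800000 − 34.288000) = 2.000000 − (69.960000)/(-66.088000) = 3.058589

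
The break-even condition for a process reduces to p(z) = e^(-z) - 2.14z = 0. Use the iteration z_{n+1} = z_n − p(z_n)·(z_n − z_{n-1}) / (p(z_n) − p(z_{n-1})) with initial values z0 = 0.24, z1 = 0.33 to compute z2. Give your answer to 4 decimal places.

p(0.24) = 0.273028, p(0.33) = 0.012724
z2 = 0.330000 − 0.012724·(0.330000 − 0.240000) / (0.012724 − 0.273028) = 0.330000 − (0.001145)/(-0.260304) = 0.334399

0.3344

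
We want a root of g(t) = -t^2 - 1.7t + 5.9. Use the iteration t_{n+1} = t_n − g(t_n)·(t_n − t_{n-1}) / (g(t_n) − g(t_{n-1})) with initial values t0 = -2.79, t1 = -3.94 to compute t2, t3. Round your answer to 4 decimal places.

-3.3584, -3.4174

g(-2.79) = 2.858900, g(-3.94) = -2.925600
t2 = -3.940000 − (-2.925600)·(-3.940000 − (-2.790000)) / (-2.925600 − 2.858900) = -3.940000 − (3.364440)/(-5.784500) = -3.358370
g(-3.358370) = 0.330581
t3 = -3.358370 − 0.330581·(-3.358370 − (-3.940000)) / (0.330581 − (-2.925600)) = -3.358370 − (0.192276)/(3.256181) = -3.417419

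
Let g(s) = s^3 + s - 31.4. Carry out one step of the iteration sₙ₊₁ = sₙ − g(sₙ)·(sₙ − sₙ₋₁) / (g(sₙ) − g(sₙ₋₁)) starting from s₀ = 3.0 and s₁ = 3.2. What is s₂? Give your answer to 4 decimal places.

3.0469

g(3.0) = -1.400000, g(3.2) = 4.568000
s₂ = 3.200000 − 4.568000·(3.200000 − 3.000000) / (4.568000 − (-1.400000)) = 3.200000 − (0.913600)/(5.968000) = 3.046917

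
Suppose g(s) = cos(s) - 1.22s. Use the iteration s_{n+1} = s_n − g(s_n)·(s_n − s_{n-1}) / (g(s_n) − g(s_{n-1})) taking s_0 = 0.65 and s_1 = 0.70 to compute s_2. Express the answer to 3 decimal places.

0.652

g(0.65) = 0.00308, g(0.70) = -0.08916
s_2 = 0.70000 − (-0.08916)·(0.70000 − 0.65000) / (-0.08916 − 0.00308) = 0.70000 − (-0.00446)/(-0.09224) = 0.65167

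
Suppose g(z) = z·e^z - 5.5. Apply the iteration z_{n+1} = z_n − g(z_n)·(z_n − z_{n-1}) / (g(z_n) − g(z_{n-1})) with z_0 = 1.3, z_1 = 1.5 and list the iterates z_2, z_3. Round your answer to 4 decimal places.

1.3748, 1.3810

g(1.3) = -0.729914, g(1.5) = 1.222534
z_2 = 1.500000 − 1.222534·(1.500000 − 1.300000) / (1.222534 − (-0.729914)) = 1.500000 − (0.244507)/(1.952448) = 1.374769
g(1.374769) = -0.063938
z_3 = 1.374769 − (-0.063938)·(1.374769 − 1.500000) / (-0.063938 − 1.222534) = 1.374769 − (0.008007)/(-1.286471) = 1.380993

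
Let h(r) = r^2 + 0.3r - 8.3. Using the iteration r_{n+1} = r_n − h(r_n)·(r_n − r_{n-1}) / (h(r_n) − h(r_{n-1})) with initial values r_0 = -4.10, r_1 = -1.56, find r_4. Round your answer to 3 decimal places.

-3.029

h(-4.10) = 7.28000, h(-1.56) = -6.33440
r_2 = -1.56000 − (-6.33440)·(-1.56000 − (-4.10000)) / (-6.33440 − 7.28000) = -1.56000 − (-16.08938)/(-13.61440) = -2.74179
h(-2.74179) = -1.60512
r_3 = -2.74179 − (-1.60512)·(-2.74179 − (-1.56000)) / (-1.60512 − (-6.33440)) = -2.74179 − (1.89692)/(4.72928) = -3.14289
h(-3.14289) = 0.63490
r_4 = -3.14289 − 0.63490·(-3.14289 − (-2.74179)) / (0.63490 − (-1.60512)) = -3.14289 − (-0.25466)/(2.24002) = -3.02921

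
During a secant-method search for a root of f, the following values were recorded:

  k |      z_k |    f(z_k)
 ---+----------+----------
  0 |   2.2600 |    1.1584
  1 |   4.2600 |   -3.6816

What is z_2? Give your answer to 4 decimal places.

2.7387

z_2 = 4.2600 − (-3.6816)·(4.2600 − 2.2600) / (-3.6816 − 1.1584)
   = 4.2600 − (-7.363200)/(-4.840000) = 2.738678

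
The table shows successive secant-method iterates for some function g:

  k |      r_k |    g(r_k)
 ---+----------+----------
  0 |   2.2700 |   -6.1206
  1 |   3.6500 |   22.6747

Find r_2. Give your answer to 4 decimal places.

r_2 = 3.6500 − 22.6747·(3.6500 − 2.2700) / (22.6747 − (-6.1206))
   = 3.6500 − (31.291086)/(28.795300) = 2.563327

2.5633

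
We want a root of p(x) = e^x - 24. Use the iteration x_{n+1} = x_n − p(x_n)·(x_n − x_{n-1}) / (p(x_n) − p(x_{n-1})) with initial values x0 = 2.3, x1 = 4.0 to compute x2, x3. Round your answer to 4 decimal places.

2.8343, 3.0509

p(2.3) = -14.025818, p(4.0) = 30.598150
x2 = 4.000000 − 30.598150·(4.000000 − 2.300000) / (30.598150 − (-14.025818)) = 4.000000 − (52.016855)/(44.623968) = 2.834329
p(2.834329) = -6.981020
x3 = 2.834329 − (-6.981020)·(2.834329 − 4.000000) / (-6.981020 − 30.598150) = 2.834329 − (8.137570)/(-37.579170) = 3.050874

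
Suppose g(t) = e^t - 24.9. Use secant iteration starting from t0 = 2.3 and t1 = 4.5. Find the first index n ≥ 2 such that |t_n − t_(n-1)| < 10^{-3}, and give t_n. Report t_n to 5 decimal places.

n = 7, t_n = 3.21487

g(2.3) = -14.9258175, g(4.5) = 65.1171313
t2 = 4.5000000 − 65.1171313·(2.2000000)/(80.0429488) = 2.7102397;  |Δ| = 1.7897603
g(2.7102397) = -9.8671209
t3 = 2.7102397 − (-9.8671209)·(-1.7897603)/(-74.9842522) = 2.9457529;  |Δ| = 0.2355132
g(2.9457529) = -5.8750184
t4 = 2.9457529 − (-5.8750184)·(0.2355132)/(3.9921025) = 3.2923483;  |Δ| = 0.3465954
g(3.2923483) = 2.0059737
t5 = 3.2923483 − 2.0059737·(0.3465954)/(7.8809921) = 3.2041283;  |Δ| = 0.0882200
g(3.2041283) = -0.2659824
t6 = 3.2041283 − (-0.2659824)·(-0.0882200)/(-2.2719561) = 3.2144564;  |Δ| = 0.0103281
g(3.2144564) = -0.0102416
t7 = 3.2144564 − (-0.0102416)·(0.0103281)/(0.2557408) = 3.2148700;  |Δ| = 0.0004136
|t7 − t6| = 0.0004136 < 10^{-3}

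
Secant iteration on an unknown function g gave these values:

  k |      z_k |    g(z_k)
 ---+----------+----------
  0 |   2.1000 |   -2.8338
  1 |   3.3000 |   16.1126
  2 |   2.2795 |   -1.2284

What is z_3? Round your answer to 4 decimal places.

2.3518

z_3 = 2.2795 − (-1.2284)·(2.2795 − 3.3000) / (-1.2284 − 16.1126)
   = 2.2795 − (1.253582)/(-17.341000) = 2.351790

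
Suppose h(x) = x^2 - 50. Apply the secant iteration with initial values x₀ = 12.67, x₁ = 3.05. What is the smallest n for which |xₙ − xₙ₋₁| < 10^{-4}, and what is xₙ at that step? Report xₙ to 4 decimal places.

h(12.67) = 110.528900, h(3.05) = -40.697500
x₂ = 3.050000 − (-40.697500)·(-9.620000)/(-151.226400) = 5.638899;  |Δ| = 2.588899
h(5.638899) = -18.202813
x₃ = 5.638899 − (-18.202813)·(2.588899)/(22.494687) = 7.733850;  |Δ| = 2.094950
h(7.733850) = 9.812432
x₄ = 7.733850 − 9.812432·(2.094950)/(28.015245) = 7.000086;  |Δ| = 0.733763
h(7.000086) = -0.998789
x₅ = 7.000086 − (-0.998789)·(-0.733763)/(-10.811222) = 7.067875;  |Δ| = 0.067788
h(7.067875) = -0.045145
x₆ = 7.067875 − (-0.045145)·(0.067788)/(0.953644) = 7.071084;  |Δ| = 0.003209
h(7.071084) = 0.000228
x₇ = 7.071084 − 0.000228·(0.003209)/(0.045373) = 7.071068;  |Δ| = 0.000016
|x₇ − x₆| = 0.000016 < 10^{-4}

n = 7, xₙ = 7.0711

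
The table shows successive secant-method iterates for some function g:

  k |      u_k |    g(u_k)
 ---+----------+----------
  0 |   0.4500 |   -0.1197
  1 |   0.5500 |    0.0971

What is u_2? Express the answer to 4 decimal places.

u_2 = 0.5500 − 0.0971·(0.5500 − 0.4500) / (0.0971 − (-0.1197))
   = 0.5500 − (0.009710)/(0.216800) = 0.505212

0.5052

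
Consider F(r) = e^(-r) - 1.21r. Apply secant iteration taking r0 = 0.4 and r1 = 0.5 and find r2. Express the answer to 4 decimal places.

F(0.4) = 0.186320, F(0.5) = 0.001531
r2 = 0.500000 − 0.001531·(0.500000 − 0.400000) / (0.001531 − 0.186320) = 0.500000 − (0.000153)/(-0.184789) = 0.500828

0.5008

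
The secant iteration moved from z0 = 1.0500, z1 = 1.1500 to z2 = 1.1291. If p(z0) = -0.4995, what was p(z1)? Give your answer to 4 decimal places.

The secant line through (1.0500, -0.4995) and (1.1500, p(z1)) crosses zero at z2 = 1.1291.
So (1.0500, -0.4995), (1.1500, p(z1)), (1.1291, 0) are collinear:
p(z1) = -0.4995 · (1.1500 − 1.1291) / (1.0500 − 1.1291) = -0.4995 · (0.020900)/(-0.079100) = 0.131979

0.1320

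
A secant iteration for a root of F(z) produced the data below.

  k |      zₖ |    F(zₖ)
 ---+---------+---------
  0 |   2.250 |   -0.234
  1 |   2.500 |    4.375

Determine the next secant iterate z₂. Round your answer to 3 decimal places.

z₂ = 2.500 − 4.375·(2.500 − 2.250) / (4.375 − (-0.234))
   = 2.500 − (1.09375)/(4.60900) = 2.26269

2.263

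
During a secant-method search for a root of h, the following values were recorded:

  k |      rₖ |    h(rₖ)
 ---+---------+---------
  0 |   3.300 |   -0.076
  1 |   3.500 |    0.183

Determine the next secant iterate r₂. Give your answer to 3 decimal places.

r₂ = 3.500 − 0.183·(3.500 − 3.300) / (0.183 − (-0.076))
   = 3.500 − (0.03660)/(0.25900) = 3.35869

3.359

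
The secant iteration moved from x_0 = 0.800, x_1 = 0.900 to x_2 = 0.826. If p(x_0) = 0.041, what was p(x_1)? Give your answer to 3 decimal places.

The secant line through (0.800, 0.041) and (0.900, p(x_1)) crosses zero at x_2 = 0.826.
So (0.800, 0.041), (0.900, p(x_1)), (0.826, 0) are collinear:
p(x_1) = 0.041 · (0.900 − 0.826) / (0.800 − 0.826) = 0.041 · (0.07400)/(-0.02600) = -0.11669

-0.117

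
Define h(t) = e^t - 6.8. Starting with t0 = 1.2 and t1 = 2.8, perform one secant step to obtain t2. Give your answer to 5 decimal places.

h(1.2) = -3.4798831, h(2.8) = 9.6446468
t2 = 2.8000000 − 9.6446468·(2.8000000 − 1.2000000) / (9.6446468 − (-3.4798831)) = 2.8000000 − (15.4314348)/(13.1245298) = 1.6242295

1.62423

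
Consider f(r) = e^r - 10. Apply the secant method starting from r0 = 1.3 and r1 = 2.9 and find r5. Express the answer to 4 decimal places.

2.3020

f(1.3) = -6.330703, f(2.9) = 8.174145
r2 = 2.900000 − 8.174145·(2.900000 − 1.300000) / (8.174145 − (-6.330703)) = 2.900000 − (13.078633)/(14.504849) = 1.998327
f(1.998327) = -2.623297
r3 = 1.998327 − (-2.623297)·(1.998327 − 2.900000) / (-2.623297 − 8.174145) = 1.998327 − (2.365356)/(-10.797442) = 2.217393
f(2.217393) = -0.816640
r4 = 2.217393 − (-0.816640)·(2.217393 − 1.998327) / (-0.816640 − (-2.623297)) = 2.217393 − (-0.178898)/(1.806657) = 2.316415
f(2.316415) = 0.139259
r5 = 2.316415 − 0.139259·(2.316415 − 2.217393) / (0.139259 − (-0.816640)) = 2.316415 − (0.013790)/(0.955898) = 2.301989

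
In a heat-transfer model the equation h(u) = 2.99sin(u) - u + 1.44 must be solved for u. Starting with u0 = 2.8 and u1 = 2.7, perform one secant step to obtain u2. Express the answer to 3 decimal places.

2.705

h(2.8) = -0.35839, h(2.7) = 0.01787
u2 = 2.70000 − 0.01787·(2.70000 − 2.80000) / (0.01787 − (-0.35839)) = 2.70000 − (-0.00179)/(0.37625) = 2.70475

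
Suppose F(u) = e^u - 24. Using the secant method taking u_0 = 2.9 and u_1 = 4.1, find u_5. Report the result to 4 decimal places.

3.1780

F(2.9) = -5.825855, F(4.1) = 36.340288
u_2 = 4.100000 − 36.340288·(4.100000 − 2.900000) / (36.340288 − (-5.825855)) = 4.100000 − (43.608345)/(42.166142) = 3.065797
F(3.065797) = -2.548445
u_3 = 3.065797 − (-2.548445)·(3.065797 − 4.100000) / (-2.548445 − 36.340288) = 3.065797 − (2.635609)/(-38.888733) = 3.133570
F(3.133570) = -1.044209
u_4 = 3.133570 − (-1.044209)·(3.133570 − 3.065797) / (-1.044209 − (-2.548445)) = 3.133570 − (-0.070769)/(1.504236) = 3.180617
F(3.180617) = 0.061593
u_5 = 3.180617 − 0.061593·(3.180617 − 3.133570) / (0.061593 − (-1.044209)) = 3.180617 − (0.002898)/(1.105802) = 3.177996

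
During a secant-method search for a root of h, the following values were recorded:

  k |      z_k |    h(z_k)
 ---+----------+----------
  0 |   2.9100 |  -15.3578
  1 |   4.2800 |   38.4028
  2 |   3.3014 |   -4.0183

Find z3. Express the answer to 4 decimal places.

3.3941

z3 = 3.3014 − (-4.0183)·(3.3014 − 4.2800) / (-4.0183 − 38.4028)
   = 3.3014 − (3.932308)/(-42.421100) = 3.394097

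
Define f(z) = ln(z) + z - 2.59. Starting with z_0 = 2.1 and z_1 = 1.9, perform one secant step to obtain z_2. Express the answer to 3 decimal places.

1.932

f(2.1) = 0.25194, f(1.9) = -0.04815
z_2 = 1.90000 − (-0.04815)·(1.90000 − 2.10000) / (-0.04815 − 0.25194) = 1.90000 − (0.00963)/(-0.30008) = 1.93209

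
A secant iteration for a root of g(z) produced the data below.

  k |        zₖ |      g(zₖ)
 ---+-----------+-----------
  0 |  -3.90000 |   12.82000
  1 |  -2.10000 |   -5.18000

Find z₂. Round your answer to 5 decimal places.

z₂ = -2.10000 − (-5.18000)·(-2.10000 − (-3.90000)) / (-5.18000 − 12.82000)
   = -2.10000 − (-9.3240000)/(-18.0000000) = -2.6180000

-2.61800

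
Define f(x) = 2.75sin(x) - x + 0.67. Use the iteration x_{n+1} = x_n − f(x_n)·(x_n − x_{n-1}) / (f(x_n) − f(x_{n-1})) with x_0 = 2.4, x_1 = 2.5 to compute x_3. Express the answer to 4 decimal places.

2.4416

f(2.4) = 0.127524, f(2.5) = -0.184202
x_2 = 2.500000 − (-0.184202)·(2.500000 − 2.400000) / (-0.184202 − 0.127524) = 2.500000 − (-0.018420)/(-0.311725) = 2.440909
f(2.440909) = 0.002127
x_3 = 2.440909 − 0.002127·(2.440909 − 2.500000) / (0.002127 − (-0.184202)) = 2.440909 − (-0.000126)/(0.186329) = 2.441584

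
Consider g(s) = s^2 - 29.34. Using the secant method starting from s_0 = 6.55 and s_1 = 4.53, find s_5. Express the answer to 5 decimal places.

g(6.55) = 13.5625000, g(4.53) = -8.8191000
s_2 = 4.5300000 − (-8.8191000)·(4.5300000 − 6.5500000) / (-8.8191000 − 13.5625000) = 4.5300000 − (17.8145820)/(-22.3816000) = 5.3259477
g(5.3259477) = -0.9742816
s_3 = 5.3259477 − (-0.9742816)·(5.3259477 − 4.5300000) / (-0.9742816 − (-8.8191000)) = 5.3259477 − (-0.7754771)/(7.8448184) = 5.4247998
g(5.4247998) = 0.0884529
s_4 = 5.4247998 − 0.0884529·(5.4247998 − 5.3259477) / (0.0884529 − (-0.9742816)) = 5.4247998 − (0.0087438)/(1.0627345) = 5.4165722
g(5.4165722) = -0.0007456
s_5 = 5.4165722 − (-0.0007456)·(5.4165722 − 5.4247998) / (-0.0007456 − 0.0884529) = 5.4165722 − (0.0000061)/(-0.0891985) = 5.4166410

5.41664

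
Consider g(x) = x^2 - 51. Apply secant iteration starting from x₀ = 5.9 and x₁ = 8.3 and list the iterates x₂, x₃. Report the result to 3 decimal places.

7.040, 7.134

g(5.9) = -16.19000, g(8.3) = 17.89000
x₂ = 8.30000 − 17.89000·(8.30000 − 5.90000) / (17.89000 − (-16.19000)) = 8.30000 − (42.93600)/(34.08000) = 7.04014
g(7.04014) = -1.43642
x₃ = 7.04014 − (-1.43642)·(7.04014 − 8.30000) / (-1.43642 − 17.89000) = 7.04014 − (1.80968)/(-19.32642) = 7.13378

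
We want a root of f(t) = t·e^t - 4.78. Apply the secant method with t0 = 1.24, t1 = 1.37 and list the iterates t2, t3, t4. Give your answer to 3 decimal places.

f(1.24) = -0.49504, f(1.37) = 0.61143
t2 = 1.37000 − 0.61143·(1.37000 − 1.24000) / (0.61143 − (-0.49504)) = 1.37000 − (0.07949)/(1.10647) = 1.29816
f(1.29816) = -0.02540
t3 = 1.29816 − (-0.02540)·(1.29816 − 1.37000) / (-0.02540 − 0.61143) = 1.29816 − (0.00182)/(-0.63683) = 1.30103
f(1.30103) = -0.00123
t4 = 1.30103 − (-0.00123)·(1.30103 − 1.29816) / (-0.00123 − (-0.02540)) = 1.30103 − (0.00000)/(0.02417) = 1.30117

1.298, 1.301, 1.301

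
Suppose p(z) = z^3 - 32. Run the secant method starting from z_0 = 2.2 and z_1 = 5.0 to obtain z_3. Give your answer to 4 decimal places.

p(2.2) = -21.352000, p(5.0) = 93.000000
z_2 = 5.000000 − 93.000000·(5.000000 − 2.200000) / (93.000000 − (-21.352000)) = 5.000000 − (260.400000)/(114.352000) = 2.722821
p(2.722821) = -11.813680
z_3 = 2.722821 − (-11.813680)·(2.722821 − 5.000000) / (-11.813680 − 93.000000) = 2.722821 − (26.901866)/(-104.813680) = 2.979484

2.9795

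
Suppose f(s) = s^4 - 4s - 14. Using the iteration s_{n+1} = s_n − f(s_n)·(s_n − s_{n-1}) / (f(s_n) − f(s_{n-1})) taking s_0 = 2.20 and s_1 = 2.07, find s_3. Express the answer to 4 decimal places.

f(2.20) = 0.625600, f(2.07) = -3.919632
s_2 = 2.070000 − (-3.919632)·(2.070000 − 2.200000) / (-3.919632 − 0.625600) = 2.070000 − (0.509552)/(-4.545232) = 2.182107
f(2.182107) = -0.055681
s_3 = 2.182107 − (-0.055681)·(2.182107 − 2.070000) / (-0.055681 − (-3.919632)) = 2.182107 − (-0.006242)/(3.863951) = 2.183722

2.1837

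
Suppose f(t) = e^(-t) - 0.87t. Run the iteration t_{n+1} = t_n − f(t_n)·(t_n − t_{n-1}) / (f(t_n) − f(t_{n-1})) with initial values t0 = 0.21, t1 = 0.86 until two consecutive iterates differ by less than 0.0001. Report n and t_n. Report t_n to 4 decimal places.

f(0.21) = 0.627884, f(0.86) = -0.325038
t2 = 0.860000 − (-0.325038)·(0.650000)/(-0.952922) = 0.638288;  |Δ| = 0.221712
f(0.638288) = -0.027114
t3 = 0.638288 − (-0.027114)·(-0.221712)/(0.297924) = 0.618110;  |Δ| = 0.020178
f(0.618110) = 0.001207
t4 = 0.618110 − 0.001207·(-0.020178)/(0.028321) = 0.618970;  |Δ| = 0.000860
f(0.618970) = -0.000004
t5 = 0.618970 − (-0.000004)·(0.000860)/(-0.001212) = 0.618966;  |Δ| = 0.000003
|t5 − t4| = 0.000003 < 0.0001

n = 5, t_n = 0.6190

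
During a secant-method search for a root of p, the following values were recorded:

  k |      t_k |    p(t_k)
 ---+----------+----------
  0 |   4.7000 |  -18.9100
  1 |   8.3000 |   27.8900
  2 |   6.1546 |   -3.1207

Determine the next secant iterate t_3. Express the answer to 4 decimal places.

6.3705

t_3 = 6.1546 − (-3.1207)·(6.1546 − 8.3000) / (-3.1207 − 27.8900)
   = 6.1546 − (6.695150)/(-31.010700) = 6.370498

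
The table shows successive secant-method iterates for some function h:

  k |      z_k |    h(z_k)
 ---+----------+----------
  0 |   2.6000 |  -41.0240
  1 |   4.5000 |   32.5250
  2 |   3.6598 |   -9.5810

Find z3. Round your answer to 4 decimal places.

z3 = 3.6598 − (-9.5810)·(3.6598 − 4.5000) / (-9.5810 − 32.5250)
   = 3.6598 − (8.049956)/(-42.106000) = 3.850983

3.8510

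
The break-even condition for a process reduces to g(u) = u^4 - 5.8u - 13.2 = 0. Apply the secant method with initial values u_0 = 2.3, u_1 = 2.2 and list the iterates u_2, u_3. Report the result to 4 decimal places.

g(2.3) = 1.444100, g(2.2) = -2.534400
u_2 = 2.200000 − (-2.534400)·(2.200000 − 2.300000) / (-2.534400 − 1.444100) = 2.200000 − (0.253440)/(-3.978500) = 2.263702
g(2.263702) = -0.070526
u_3 = 2.263702 − (-0.070526)·(2.263702 − 2.200000) / (-0.070526 − (-2.534400)) = 2.263702 − (-0.004493)/(2.463874) = 2.265526

2.2637, 2.2655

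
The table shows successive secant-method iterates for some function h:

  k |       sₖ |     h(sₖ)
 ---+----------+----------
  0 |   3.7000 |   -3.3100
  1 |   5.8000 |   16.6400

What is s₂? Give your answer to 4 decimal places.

s₂ = 5.8000 − 16.6400·(5.8000 − 3.7000) / (16.6400 − (-3.3100))
   = 5.8000 − (34.944000)/(19.950000) = 4.048421

4.0484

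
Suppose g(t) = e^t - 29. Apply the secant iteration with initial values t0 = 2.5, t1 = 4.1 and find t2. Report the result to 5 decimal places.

g(2.5) = -16.8175060, g(4.1) = 31.3402876
t2 = 4.1000000 − 31.3402876·(4.1000000 − 2.5000000) / (31.3402876 − (-16.8175060)) = 4.1000000 − (50.1444602)/(48.1577936) = 3.0587467

3.05875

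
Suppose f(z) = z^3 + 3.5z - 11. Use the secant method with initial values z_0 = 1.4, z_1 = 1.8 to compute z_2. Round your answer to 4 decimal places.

1.6991

f(1.4) = -3.356000, f(1.8) = 1.132000
z_2 = 1.800000 − 1.132000·(1.800000 − 1.400000) / (1.132000 − (-3.356000)) = 1.800000 − (0.452800)/(4.488000) = 1.699109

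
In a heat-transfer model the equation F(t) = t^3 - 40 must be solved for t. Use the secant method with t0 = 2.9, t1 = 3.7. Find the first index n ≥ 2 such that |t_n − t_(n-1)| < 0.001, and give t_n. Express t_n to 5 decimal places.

n = 5, t_n = 3.41995

F(2.9) = -15.6110000, F(3.7) = 10.6530000
t2 = 3.7000000 − 10.6530000·(0.8000000)/(26.2640000) = 3.3755102;  |Δ| = 0.3244898
F(3.3755102) = -1.5392034
t3 = 3.3755102 − (-1.5392034)·(-0.3244898)/(-12.1922034) = 3.4164754;  |Δ| = 0.0409652
F(3.4164754) = -0.1218606
t4 = 3.4164754 − (-0.1218606)·(0.0409652)/(1.4173428) = 3.4199975;  |Δ| = 0.0035221
F(3.4199975) = 0.0016001
t5 = 3.4199975 − 0.0016001·(0.0035221)/(0.1234607) = 3.4199518;  |Δ| = 0.0000456
|t5 − t4| = 0.0000456 < 0.001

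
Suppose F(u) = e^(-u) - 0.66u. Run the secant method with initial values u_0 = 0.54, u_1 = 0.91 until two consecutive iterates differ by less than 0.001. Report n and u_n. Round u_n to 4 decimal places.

F(0.54) = 0.226348, F(0.91) = -0.198076
u_2 = 0.910000 − (-0.198076)·(0.370000)/(-0.424424) = 0.737324;  |Δ| = 0.172676
F(0.737324) = -0.008241
u_3 = 0.737324 − (-0.008241)·(-0.172676)/(0.189835) = 0.729827;  |Δ| = 0.007496
F(0.729827) = 0.000306
u_4 = 0.729827 − 0.000306·(-0.007496)/(0.008547) = 0.730096;  |Δ| = 0.000268
|u_4 − u_3| = 0.000268 < 0.001

n = 4, u_n = 0.7301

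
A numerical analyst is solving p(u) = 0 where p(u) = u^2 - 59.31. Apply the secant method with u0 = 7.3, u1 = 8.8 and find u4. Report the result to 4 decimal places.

7.7013

p(7.3) = -6.020000, p(8.8) = 18.130000
u2 = 8.800000 − 18.130000·(8.800000 − 7.300000) / (18.130000 − (-6.020000)) = 8.800000 − (27.195000)/(24.150000) = 7.673913
p(7.673913) = -0.421059
u3 = 7.673913 − (-0.421059)·(7.673913 − 8.800000) / (-0.421059 − 18.130000) = 7.673913 − (0.474149)/(-18.551059) = 7.699472
p(7.699472) = -0.028129
u4 = 7.699472 − (-0.028129)·(7.699472 − 7.673913) / (-0.028129 − (-0.421059)) = 7.699472 − (-0.000719)/(0.392930) = 7.701302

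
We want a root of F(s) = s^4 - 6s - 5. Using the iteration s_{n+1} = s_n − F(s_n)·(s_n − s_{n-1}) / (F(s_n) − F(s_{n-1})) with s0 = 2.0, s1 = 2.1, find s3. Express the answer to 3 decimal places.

F(2.0) = -1.00000, F(2.1) = 1.84810
s2 = 2.10000 − 1.84810·(2.10000 − 2.00000) / (1.84810 − (-1.00000)) = 2.10000 − (0.18481)/(2.84810) = 2.03511
F(2.03511) = -0.05718
s3 = 2.03511 − (-0.05718)·(2.03511 − 2.10000) / (-0.05718 − 1.84810) = 2.03511 − (0.00371)/(-1.90528) = 2.03706

2.037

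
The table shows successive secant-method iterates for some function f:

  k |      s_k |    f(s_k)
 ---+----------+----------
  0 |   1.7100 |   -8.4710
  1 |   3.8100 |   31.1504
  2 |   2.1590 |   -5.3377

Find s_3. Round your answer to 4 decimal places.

s_3 = 2.1590 − (-5.3377)·(2.1590 − 3.8100) / (-5.3377 − 31.1504)
   = 2.1590 − (8.812543)/(-36.488100) = 2.400518

2.4005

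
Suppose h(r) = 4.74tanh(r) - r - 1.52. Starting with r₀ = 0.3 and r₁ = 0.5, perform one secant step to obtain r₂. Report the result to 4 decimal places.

0.4441

h(0.3) = -0.439178, h(0.5) = 0.170435
r₂ = 0.500000 − 0.170435·(0.500000 − 0.300000) / (0.170435 − (-0.439178)) = 0.500000 − (0.034087)/(0.609614) = 0.444084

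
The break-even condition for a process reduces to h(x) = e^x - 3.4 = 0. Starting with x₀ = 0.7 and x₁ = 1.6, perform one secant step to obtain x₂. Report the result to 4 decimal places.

h(0.7) = -1.386247, h(1.6) = 1.553032
x₂ = 1.600000 − 1.553032·(1.600000 − 0.700000) / (1.553032 − (-1.386247)) = 1.600000 − (1.397729)/(2.939280) = 1.124465

1.1245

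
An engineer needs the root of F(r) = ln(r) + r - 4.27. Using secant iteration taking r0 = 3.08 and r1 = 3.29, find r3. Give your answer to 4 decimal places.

F(3.08) = -0.065070, F(3.29) = 0.210888
r2 = 3.290000 − 0.210888·(3.290000 − 3.080000) / (0.210888 − (-0.065070)) = 3.290000 − (0.044286)/(0.275958) = 3.129518
F(3.129518) = 0.000397
r3 = 3.129518 − 0.000397·(3.129518 − 3.290000) / (0.000397 − 0.210888) = 3.129518 − (-0.000064)/(-0.210491) = 3.129215

3.1292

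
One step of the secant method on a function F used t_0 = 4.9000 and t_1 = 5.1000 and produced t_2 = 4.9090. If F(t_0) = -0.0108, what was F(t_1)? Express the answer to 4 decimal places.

The secant line through (4.9000, -0.0108) and (5.1000, F(t_1)) crosses zero at t_2 = 4.9090.
So (4.9000, -0.0108), (5.1000, F(t_1)), (4.9090, 0) are collinear:
F(t_1) = -0.0108 · (5.1000 − 4.9090) / (4.9000 − 4.9090) = -0.0108 · (0.191000)/(-0.009000) = 0.229200

0.2292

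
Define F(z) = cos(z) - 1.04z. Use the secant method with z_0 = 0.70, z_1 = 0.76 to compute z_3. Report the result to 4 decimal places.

0.7218

F(0.70) = 0.036842, F(0.76) = -0.065564
z_2 = 0.760000 − (-0.065564)·(0.760000 − 0.700000) / (-0.065564 − 0.036842) = 0.760000 − (-0.003934)/(-0.102406) = 0.721586
F(0.721586) = 0.000310
z_3 = 0.721586 − 0.000310·(0.721586 − 0.760000) / (0.000310 − (-0.065564)) = 0.721586 − (-0.000012)/(0.065874) = 0.721767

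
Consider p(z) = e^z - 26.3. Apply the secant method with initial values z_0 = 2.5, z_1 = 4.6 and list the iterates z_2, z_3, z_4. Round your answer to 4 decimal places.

2.8396, 3.0360, 3.3258

p(2.5) = -14.117506, p(4.6) = 73.184316
z_2 = 4.600000 − 73.184316·(4.600000 − 2.500000) / (73.184316 − (-14.117506)) = 4.600000 − (153.687063)/(87.301822) = 2.839589
p(2.839589) = -9.191263
z_3 = 2.839589 − (-9.191263)·(2.839589 − 4.600000) / (-9.191263 − 73.184316) = 2.839589 − (16.180398)/(-82.375578) = 3.036012
p(3.036012) = -5.477970
z_4 = 3.036012 − (-5.477970)·(3.036012 − 2.839589) / (-5.477970 − (-9.191263)) = 3.036012 − (-1.075995)/(3.713292) = 3.325780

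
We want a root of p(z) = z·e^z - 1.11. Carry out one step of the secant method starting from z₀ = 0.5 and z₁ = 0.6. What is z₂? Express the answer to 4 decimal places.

p(0.5) = -0.285639, p(0.6) = -0.016729
z₂ = 0.600000 − (-0.016729)·(0.600000 − 0.500000) / (-0.016729 − (-0.285639)) = 0.600000 − (-0.001673)/(0.268911) = 0.606221

0.6062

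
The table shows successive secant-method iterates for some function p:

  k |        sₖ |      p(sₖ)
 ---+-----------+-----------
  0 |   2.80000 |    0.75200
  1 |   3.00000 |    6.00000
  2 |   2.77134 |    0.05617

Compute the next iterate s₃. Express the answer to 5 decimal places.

s₃ = 2.77134 − 0.05617·(2.77134 − 3.00000) / (0.05617 − 6.00000)
   = 2.77134 − (-0.0128438)/(-5.9438300) = 2.7691791

2.76918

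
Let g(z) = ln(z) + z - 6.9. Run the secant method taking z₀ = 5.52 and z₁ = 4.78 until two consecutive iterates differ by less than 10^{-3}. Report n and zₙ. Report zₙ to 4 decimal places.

g(5.52) = 0.328378, g(4.78) = -0.555559
z₂ = 4.780000 − (-0.555559)·(-0.740000)/(-0.883937) = 5.245094;  |Δ| = 0.465094
g(5.245094) = 0.002387
z₃ = 5.245094 − 0.002387·(0.465094)/(0.557947) = 5.243104;  |Δ| = 0.001990
g(5.243104) = 0.000018
z₄ = 5.243104 − 0.000018·(-0.001990)/(-0.002369) = 5.243089;  |Δ| = 0.000015
|z₄ − z₃| = 0.000015 < 10^{-3}

n = 4, zₙ = 5.2431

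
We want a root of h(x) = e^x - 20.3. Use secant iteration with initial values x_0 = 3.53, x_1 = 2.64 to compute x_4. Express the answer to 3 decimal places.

h(3.53) = 13.82397, h(2.64) = -6.28680
x_2 = 2.64000 − (-6.28680)·(2.64000 − 3.53000) / (-6.28680 − 13.82397) = 2.64000 − (5.59525)/(-20.11076) = 2.91822
h(2.91822) = -1.79166
x_3 = 2.91822 − (-1.79166)·(2.91822 − 2.64000) / (-1.79166 − (-6.28680)) = 2.91822 − (-0.49848)/(4.49514) = 3.02911
h(3.02911) = 0.37891
x_4 = 3.02911 − 0.37891·(3.02911 − 2.91822) / (0.37891 − (-1.79166)) = 3.02911 − (0.04202)/(2.17056) = 3.00976

3.010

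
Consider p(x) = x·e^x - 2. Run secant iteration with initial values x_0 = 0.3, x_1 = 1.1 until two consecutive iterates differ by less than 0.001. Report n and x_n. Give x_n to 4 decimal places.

n = 6, x_n = 0.8526

p(0.3) = -1.595042, p(1.1) = 1.304583
x_2 = 1.100000 − 1.304583·(0.800000)/(2.899625) = 0.740069;  |Δ| = 0.359931
p(0.740069) = -0.448758
x_3 = 0.740069 − (-0.448758)·(-0.359931)/(-1.753340) = 0.832191;  |Δ| = 0.092122
p(0.832191) = -0.087335
x_4 = 0.832191 − (-0.087335)·(0.092122)/(0.361423) = 0.854452;  |Δ| = 0.022261
p(0.854452) = 0.008034
x_5 = 0.854452 − 0.008034·(0.022261)/(0.095369) = 0.852576;  |Δ| = 0.001875
p(0.852576) = -0.000127
x_6 = 0.852576 − (-0.000127)·(-0.001875)/(-0.008161) = 0.852605;  |Δ| = 0.000029
|x_6 − x_5| = 0.000029 < 0.001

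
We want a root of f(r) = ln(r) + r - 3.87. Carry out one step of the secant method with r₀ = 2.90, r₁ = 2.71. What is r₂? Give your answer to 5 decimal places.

f(2.90) = 0.0947107, f(2.71) = -0.1630514
r₂ = 2.7100000 − (-0.1630514)·(2.7100000 − 2.9000000) / (-0.1630514 − 0.0947107) = 2.7100000 − (0.0309798)/(-0.2577621) = 2.8301874

2.83019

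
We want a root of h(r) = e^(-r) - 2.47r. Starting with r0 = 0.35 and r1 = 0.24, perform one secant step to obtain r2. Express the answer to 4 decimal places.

0.3003

h(0.35) = -0.159812, h(0.24) = 0.193828
r2 = 0.240000 − 0.193828·(0.240000 − 0.350000) / (0.193828 − (-0.159812)) = 0.240000 − (-0.021321)/(0.353640) = 0.300290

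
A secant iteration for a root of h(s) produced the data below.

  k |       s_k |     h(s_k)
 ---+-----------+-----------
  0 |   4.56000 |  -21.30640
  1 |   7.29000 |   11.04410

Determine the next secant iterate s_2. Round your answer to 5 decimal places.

6.35801

s_2 = 7.29000 − 11.04410·(7.29000 − 4.56000) / (11.04410 − (-21.30640))
   = 7.29000 − (30.1503930)/(32.3505000) = 6.3580084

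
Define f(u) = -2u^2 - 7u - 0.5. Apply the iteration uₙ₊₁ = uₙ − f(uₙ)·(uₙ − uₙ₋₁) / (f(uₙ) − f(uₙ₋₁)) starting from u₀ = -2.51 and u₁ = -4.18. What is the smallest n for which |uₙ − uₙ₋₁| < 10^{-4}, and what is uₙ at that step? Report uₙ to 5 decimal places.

n = 6, uₙ = -3.42705

f(-2.51) = 4.4698000, f(-4.18) = -6.1848000
u₂ = -4.1800000 − (-6.1848000)·(-1.6700000)/(-10.6546000) = -3.2105956;  |Δ| = 0.9694044
f(-3.2105956) = 1.3583209
u₃ = -3.2105956 − 1.3583209·(0.9694044)/(7.5431209) = -3.3851603;  |Δ| = 0.1745646
f(-3.3851603) = 0.2775018
u₄ = -3.3851603 − 0.2775018·(-0.1745646)/(-1.0808191) = -3.4299800;  |Δ| = 0.0448197
f(-3.4299800) = -0.0196655
u₅ = -3.4299800 − (-0.0196655)·(-0.0448197)/(-0.2971673) = -3.4270140;  |Δ| = 0.0029660
f(-3.4270140) = 0.0002483
u₆ = -3.4270140 − 0.0002483·(0.0029660)/(0.0199138) = -3.4270510;  |Δ| = 0.0000370
|u₆ − u₅| = 0.0000370 < 10^{-4}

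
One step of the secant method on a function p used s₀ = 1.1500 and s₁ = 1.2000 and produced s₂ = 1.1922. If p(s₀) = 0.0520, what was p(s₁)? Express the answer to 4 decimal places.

The secant line through (1.1500, 0.0520) and (1.2000, p(s₁)) crosses zero at s₂ = 1.1922.
So (1.1500, 0.0520), (1.2000, p(s₁)), (1.1922, 0) are collinear:
p(s₁) = 0.0520 · (1.2000 − 1.1922) / (1.1500 − 1.1922) = 0.0520 · (0.007800)/(-0.042200) = -0.009611

-0.0096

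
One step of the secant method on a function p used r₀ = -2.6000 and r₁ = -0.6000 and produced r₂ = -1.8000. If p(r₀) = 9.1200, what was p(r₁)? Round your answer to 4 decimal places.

-13.6800

The secant line through (-2.6000, 9.1200) and (-0.6000, p(r₁)) crosses zero at r₂ = -1.8000.
So (-2.6000, 9.1200), (-0.6000, p(r₁)), (-1.8000, 0) are collinear:
p(r₁) = 9.1200 · (-0.6000 − (-1.8000)) / (-2.6000 − (-1.8000)) = 9.1200 · (1.200000)/(-0.800000) = -13.680000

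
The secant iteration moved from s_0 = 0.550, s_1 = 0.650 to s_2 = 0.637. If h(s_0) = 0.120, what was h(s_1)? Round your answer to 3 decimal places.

The secant line through (0.550, 0.120) and (0.650, h(s_1)) crosses zero at s_2 = 0.637.
So (0.550, 0.120), (0.650, h(s_1)), (0.637, 0) are collinear:
h(s_1) = 0.120 · (0.650 − 0.637) / (0.550 − 0.637) = 0.120 · (0.01300)/(-0.08700) = -0.01793

-0.018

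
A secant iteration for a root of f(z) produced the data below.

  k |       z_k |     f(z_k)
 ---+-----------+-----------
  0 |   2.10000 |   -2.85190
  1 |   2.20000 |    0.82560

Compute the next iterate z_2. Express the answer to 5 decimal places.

z_2 = 2.20000 − 0.82560·(2.20000 − 2.10000) / (0.82560 − (-2.85190))
   = 2.20000 − (0.0825600)/(3.6775000) = 2.1775500

2.17755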